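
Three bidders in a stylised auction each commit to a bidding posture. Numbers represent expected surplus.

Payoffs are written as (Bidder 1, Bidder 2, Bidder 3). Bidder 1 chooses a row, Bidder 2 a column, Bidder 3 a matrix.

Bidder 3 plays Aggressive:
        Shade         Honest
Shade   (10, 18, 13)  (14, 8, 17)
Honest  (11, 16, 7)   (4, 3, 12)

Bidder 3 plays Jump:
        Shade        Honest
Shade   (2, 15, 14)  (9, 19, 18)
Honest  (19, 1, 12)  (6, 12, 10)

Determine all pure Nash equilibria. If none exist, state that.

Bidder 1 against (Shade, Aggressive): payoffs 10, 11 → best response Honest.
Bidder 1 against (Shade, Jump): payoffs 2, 19 → best response Honest.
Bidder 1 against (Honest, Aggressive): payoffs 14, 4 → best response Shade.
Bidder 1 against (Honest, Jump): payoffs 9, 6 → best response Shade.
Bidder 2 against (Shade, Aggressive): payoffs 18, 8 → best response Shade.
Bidder 2 against (Shade, Jump): payoffs 15, 19 → best response Honest.
Bidder 2 against (Honest, Aggressive): payoffs 16, 3 → best response Shade.
Bidder 2 against (Honest, Jump): payoffs 1, 12 → best response Honest.
Bidder 3 against (Shade, Shade): payoffs 13, 14 → best response Jump.
Bidder 3 against (Shade, Honest): payoffs 17, 18 → best response Jump.
Bidder 3 against (Honest, Shade): payoffs 7, 12 → best response Jump.
Bidder 3 against (Honest, Honest): payoffs 12, 10 → best response Aggressive.
Mutual best responses: (Shade, Honest, Jump).

The unique pure-strategy Nash equilibrium is (Shade, Honest, Jump).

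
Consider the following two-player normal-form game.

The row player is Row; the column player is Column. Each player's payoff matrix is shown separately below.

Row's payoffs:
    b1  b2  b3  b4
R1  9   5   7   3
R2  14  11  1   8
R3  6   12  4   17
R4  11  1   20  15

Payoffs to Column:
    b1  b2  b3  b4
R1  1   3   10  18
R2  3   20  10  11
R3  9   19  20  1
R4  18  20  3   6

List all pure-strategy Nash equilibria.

(R1, b1): Row can switch to R2 (9 → 14). Not NE.
(R1, b2): Row can switch to R2 (5 → 11). Not NE.
(R1, b3): Row can switch to R4 (7 → 20). Not NE.
(R1, b4): Row can switch to R2 (3 → 8). Not NE.
(R2, b1): Column can switch to b2 (3 → 20). Not NE.
(R2, b2): Row can switch to R3 (11 → 12). Not NE.
(R2, b3): Row can switch to R1 (1 → 7). Not NE.
(R2, b4): Row can switch to R3 (8 → 17). Not NE.
(R3, b1): Row can switch to R1 (6 → 9). Not NE.
(R3, b2): Column can switch to b3 (19 → 20). Not NE.
(The remaining 6 profiles each have a profitable deviation by the same check.)

There is no pure-strategy Nash equilibrium.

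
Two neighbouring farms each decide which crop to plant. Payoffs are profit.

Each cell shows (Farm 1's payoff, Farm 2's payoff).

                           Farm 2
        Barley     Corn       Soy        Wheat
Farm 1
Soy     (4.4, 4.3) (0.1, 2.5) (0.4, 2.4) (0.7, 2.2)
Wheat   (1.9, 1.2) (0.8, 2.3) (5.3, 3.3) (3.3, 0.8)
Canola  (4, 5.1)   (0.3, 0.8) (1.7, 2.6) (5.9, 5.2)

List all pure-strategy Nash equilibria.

The pure Nash equilibria are (Soy, Barley), (Wheat, Soy), (Canola, Wheat).

Farm 1 against Barley: payoffs 4.4, 1.9, 4 → best response Soy.
Farm 1 against Corn: payoffs 0.1, 0.8, 0.3 → best response Wheat.
Farm 1 against Soy: payoffs 0.4, 5.3, 1.7 → best response Wheat.
Farm 1 against Wheat: payoffs 0.7, 3.3, 5.9 → best response Canola.
Farm 2 against Soy: payoffs 4.3, 2.5, 2.4, 2.2 → best response Barley.
Farm 2 against Wheat: payoffs 1.2, 2.3, 3.3, 0.8 → best response Soy.
Farm 2 against Canola: payoffs 5.1, 0.8, 2.6, 5.2 → best response Wheat.
Mutual best responses: (Soy, Barley); (Wheat, Soy); (Canola, Wheat).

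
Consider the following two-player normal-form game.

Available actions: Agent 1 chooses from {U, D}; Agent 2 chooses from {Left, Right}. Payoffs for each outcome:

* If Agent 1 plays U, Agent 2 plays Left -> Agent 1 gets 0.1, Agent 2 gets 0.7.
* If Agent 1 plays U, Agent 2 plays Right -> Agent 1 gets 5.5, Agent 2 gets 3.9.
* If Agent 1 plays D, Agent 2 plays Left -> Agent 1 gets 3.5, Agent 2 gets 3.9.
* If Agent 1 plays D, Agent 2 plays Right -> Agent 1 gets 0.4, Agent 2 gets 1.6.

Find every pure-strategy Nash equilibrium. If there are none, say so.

(U, Right); (D, Left)

Agent 1 against Left: payoffs 0.1, 3.5 → best response D.
Agent 1 against Right: payoffs 5.5, 0.4 → best response U.
Agent 2 against U: payoffs 0.7, 3.9 → best response Right.
Agent 2 against D: payoffs 3.9, 1.6 → best response Left.
Mutual best responses: (U, Right); (D, Left).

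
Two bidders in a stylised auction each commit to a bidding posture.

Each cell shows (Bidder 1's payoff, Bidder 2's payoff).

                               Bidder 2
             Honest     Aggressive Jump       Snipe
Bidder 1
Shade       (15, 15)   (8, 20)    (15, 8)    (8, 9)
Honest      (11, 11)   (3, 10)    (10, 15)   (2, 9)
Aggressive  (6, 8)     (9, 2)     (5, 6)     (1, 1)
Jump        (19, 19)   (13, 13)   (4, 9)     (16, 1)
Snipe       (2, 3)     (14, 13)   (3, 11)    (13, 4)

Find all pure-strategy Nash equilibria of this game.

(Jump, Honest) and (Snipe, Aggressive)

For each player, find the best response to each opponent profile; mutual best responses are the pure NE.
Bidder 1 against Honest: payoffs 15, 11, 6, 19, 2 → best response Jump.
Bidder 1 against Aggressive: payoffs 8, 3, 9, 13, 14 → best response Snipe.
Bidder 1 against Jump: payoffs 15, 10, 5, 4, 3 → best response Shade.
Bidder 1 against Snipe: payoffs 8, 2, 1, 16, 13 → best response Jump.
Bidder 2 against Shade: payoffs 15, 20, 8, 9 → best response Aggressive.
Bidder 2 against Honest: payoffs 11, 10, 15, 9 → best response Jump.
Bidder 2 against Aggressive: payoffs 8, 2, 6, 1 → best response Honest.
Bidder 2 against Jump: payoffs 19, 13, 9, 1 → best response Honest.
Bidder 2 against Snipe: payoffs 3, 13, 11, 4 → best response Aggressive.
Mutual best responses: (Jump, Honest); (Snipe, Aggressive).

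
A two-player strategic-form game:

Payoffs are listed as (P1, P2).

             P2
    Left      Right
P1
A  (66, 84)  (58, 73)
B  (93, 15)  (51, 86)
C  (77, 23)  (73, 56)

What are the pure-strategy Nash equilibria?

Mark each player's best response to every combination of opponents' strategies; a profile where every player is best-responding is a pure Nash equilibrium.
P1 against Left: payoffs 66, 93, 77 → best response B.
P1 against Right: payoffs 58, 51, 73 → best response C.
P2 against A: payoffs 84, 73 → best response Left.
P2 against B: payoffs 15, 86 → best response Right.
P2 against C: payoffs 23, 56 → best response Right.
Mutual best responses: (C, Right).

(C, Right)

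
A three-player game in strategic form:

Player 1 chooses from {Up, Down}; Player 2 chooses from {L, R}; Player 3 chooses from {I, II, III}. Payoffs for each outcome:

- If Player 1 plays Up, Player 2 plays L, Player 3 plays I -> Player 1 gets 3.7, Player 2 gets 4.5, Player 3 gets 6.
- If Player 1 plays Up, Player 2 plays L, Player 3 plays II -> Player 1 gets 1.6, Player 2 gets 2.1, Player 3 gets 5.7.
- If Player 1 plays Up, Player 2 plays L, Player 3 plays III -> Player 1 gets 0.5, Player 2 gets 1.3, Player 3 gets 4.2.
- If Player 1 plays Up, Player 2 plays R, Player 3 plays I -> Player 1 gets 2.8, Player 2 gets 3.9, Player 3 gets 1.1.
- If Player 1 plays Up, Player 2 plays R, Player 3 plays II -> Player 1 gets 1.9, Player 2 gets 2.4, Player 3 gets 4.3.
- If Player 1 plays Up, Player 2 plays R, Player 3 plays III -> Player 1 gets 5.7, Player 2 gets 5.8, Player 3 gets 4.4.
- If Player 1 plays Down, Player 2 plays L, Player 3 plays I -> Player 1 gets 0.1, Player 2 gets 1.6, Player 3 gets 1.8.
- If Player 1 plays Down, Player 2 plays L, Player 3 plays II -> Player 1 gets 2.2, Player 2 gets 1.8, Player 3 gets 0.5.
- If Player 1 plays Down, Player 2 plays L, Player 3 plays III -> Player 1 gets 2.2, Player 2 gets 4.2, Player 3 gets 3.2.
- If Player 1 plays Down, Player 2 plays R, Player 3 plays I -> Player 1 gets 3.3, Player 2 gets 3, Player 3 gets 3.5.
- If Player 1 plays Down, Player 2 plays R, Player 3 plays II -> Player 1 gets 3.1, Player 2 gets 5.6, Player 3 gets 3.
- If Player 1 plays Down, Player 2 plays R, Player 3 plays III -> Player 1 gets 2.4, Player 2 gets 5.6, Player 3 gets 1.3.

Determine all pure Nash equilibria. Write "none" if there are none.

(Up, L, I): Player 1 gets 3.7, best alternative 0.1; Player 2 gets 4.5, best alternative 3.9; Player 3 gets 6, best alternative 5.7. No profitable deviation — NE.
(Up, L, II): Player 1 can switch to Down (1.6 → 2.2). Not NE.
(Up, L, III): Player 1 can switch to Down (0.5 → 2.2). Not NE.
(Up, R, I): Player 1 can switch to Down (2.8 → 3.3). Not NE.
(Up, R, II): Player 1 can switch to Down (1.9 → 3.1). Not NE.
(Up, R, III): Player 1 gets 5.7, best alternative 2.4; Player 2 gets 5.8, best alternative 1.3; Player 3 gets 4.4, best alternative 4.3. No profitable deviation — NE.
(Down, L, I): Player 1 can switch to Up (0.1 → 3.7). Not NE.
(Down, L, II): Player 2 can switch to R (1.8 → 5.6). Not NE.
(Down, L, III): Player 2 can switch to R (4.2 → 5.6). Not NE.
(Down, R, I): Player 1 gets 3.3, best alternative 2.8; Player 2 gets 3, best alternative 1.6; Player 3 gets 3.5, best alternative 3. No profitable deviation — NE.
(Down, R, II): Player 3 can switch to I (3 → 3.5). Not NE.
(Down, R, III): Player 1 can switch to Up (2.4 → 5.7). Not NE.

Pure-strategy Nash equilibria: (Up, L, I), (Up, R, III), (Down, R, I)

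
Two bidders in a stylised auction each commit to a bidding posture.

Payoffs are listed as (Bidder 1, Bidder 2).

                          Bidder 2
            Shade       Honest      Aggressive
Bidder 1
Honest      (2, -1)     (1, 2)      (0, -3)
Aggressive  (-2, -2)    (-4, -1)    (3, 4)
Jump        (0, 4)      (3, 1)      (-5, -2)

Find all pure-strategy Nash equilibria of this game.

Mark each player's best response to every combination of opponents' strategies; a profile where every player is best-responding is a pure Nash equilibrium.
Bidder 1 against Shade: payoffs 2, -2, 0 → best response Honest.
Bidder 1 against Honest: payoffs 1, -4, 3 → best response Jump.
Bidder 1 against Aggressive: payoffs 0, 3, -5 → best response Aggressive.
Bidder 2 against Honest: payoffs -1, 2, -3 → best response Honest.
Bidder 2 against Aggressive: payoffs -2, -1, 4 → best response Aggressive.
Bidder 2 against Jump: payoffs 4, 1, -2 → best response Shade.
Mutual best responses: (Aggressive, Aggressive).

(Aggressive, Aggressive)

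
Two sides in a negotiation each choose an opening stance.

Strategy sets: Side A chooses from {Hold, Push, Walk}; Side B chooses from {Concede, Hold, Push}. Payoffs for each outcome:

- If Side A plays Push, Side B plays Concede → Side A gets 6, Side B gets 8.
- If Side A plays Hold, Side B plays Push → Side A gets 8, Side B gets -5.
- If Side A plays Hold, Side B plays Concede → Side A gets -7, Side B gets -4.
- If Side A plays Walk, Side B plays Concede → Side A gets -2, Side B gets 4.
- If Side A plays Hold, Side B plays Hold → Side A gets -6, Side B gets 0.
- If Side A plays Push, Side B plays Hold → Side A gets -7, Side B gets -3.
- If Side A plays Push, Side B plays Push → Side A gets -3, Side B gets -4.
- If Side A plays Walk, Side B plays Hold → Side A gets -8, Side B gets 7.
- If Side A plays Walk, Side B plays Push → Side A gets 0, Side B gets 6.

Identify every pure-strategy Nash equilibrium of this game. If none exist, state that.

(Hold, Concede): Side A can switch to Push (-7 → 6). Not NE.
(Hold, Hold): Side A gets -6, best alternative -7; Side B gets 0, best alternative -4. No profitable deviation — NE.
(Hold, Push): Side B can switch to Concede (-5 → -4). Not NE.
(Push, Concede): Side A gets 6, best alternative -2; Side B gets 8, best alternative -3. No profitable deviation — NE.
(Push, Hold): Side A can switch to Hold (-7 → -6). Not NE.
(Push, Push): Side A can switch to Hold (-3 → 8). Not NE.
(Walk, Concede): Side A can switch to Push (-2 → 6). Not NE.
(Walk, Hold): Side A can switch to Hold (-8 → -6). Not NE.
(Walk, Push): Side A can switch to Hold (0 → 8). Not NE.

The pure Nash equilibria are (Hold, Hold) and (Push, Concede).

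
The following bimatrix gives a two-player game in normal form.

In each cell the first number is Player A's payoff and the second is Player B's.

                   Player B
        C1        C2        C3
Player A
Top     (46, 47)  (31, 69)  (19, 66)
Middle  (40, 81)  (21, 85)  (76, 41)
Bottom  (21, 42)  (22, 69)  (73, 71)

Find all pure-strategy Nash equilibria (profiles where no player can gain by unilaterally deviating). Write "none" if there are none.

(Top, C2)

Player A against C1: payoffs 46, 40, 21 → best response Top.
Player A against C2: payoffs 31, 21, 22 → best response Top.
Player A against C3: payoffs 19, 76, 73 → best response Middle.
Player B against Top: payoffs 47, 69, 66 → best response C2.
Player B against Middle: payoffs 81, 85, 41 → best response C2.
Player B against Bottom: payoffs 42, 69, 71 → best response C3.
Mutual best responses: (Top, C2).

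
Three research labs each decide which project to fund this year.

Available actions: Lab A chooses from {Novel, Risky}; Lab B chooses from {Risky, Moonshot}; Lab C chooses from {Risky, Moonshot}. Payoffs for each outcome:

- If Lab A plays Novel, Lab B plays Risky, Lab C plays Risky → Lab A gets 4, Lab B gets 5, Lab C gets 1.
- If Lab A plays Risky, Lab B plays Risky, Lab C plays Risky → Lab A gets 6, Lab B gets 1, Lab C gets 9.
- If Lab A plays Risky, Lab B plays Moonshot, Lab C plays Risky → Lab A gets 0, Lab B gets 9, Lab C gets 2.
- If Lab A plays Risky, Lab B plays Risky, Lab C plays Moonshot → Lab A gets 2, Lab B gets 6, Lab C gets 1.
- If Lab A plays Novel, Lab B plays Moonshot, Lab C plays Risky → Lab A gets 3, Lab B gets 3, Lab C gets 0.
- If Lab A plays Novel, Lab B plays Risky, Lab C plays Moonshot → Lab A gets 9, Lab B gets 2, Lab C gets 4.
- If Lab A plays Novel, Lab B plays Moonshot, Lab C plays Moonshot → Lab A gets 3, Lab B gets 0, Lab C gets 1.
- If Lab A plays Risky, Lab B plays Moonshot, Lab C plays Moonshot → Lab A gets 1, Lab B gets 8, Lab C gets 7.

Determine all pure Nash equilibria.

(Novel, Risky, Moonshot)

Mark each player's best response to every combination of opponents' strategies; a profile where every player is best-responding is a pure Nash equilibrium.
Lab A against (Risky, Risky): payoffs 4, 6 → best response Risky.
Lab A against (Risky, Moonshot): payoffs 9, 2 → best response Novel.
Lab A against (Moonshot, Risky): payoffs 3, 0 → best response Novel.
Lab A against (Moonshot, Moonshot): payoffs 3, 1 → best response Novel.
Lab B against (Novel, Risky): payoffs 5, 3 → best response Risky.
Lab B against (Novel, Moonshot): payoffs 2, 0 → best response Risky.
Lab B against (Risky, Risky): payoffs 1, 9 → best response Moonshot.
Lab B against (Risky, Moonshot): payoffs 6, 8 → best response Moonshot.
Lab C against (Novel, Risky): payoffs 1, 4 → best response Moonshot.
Lab C against (Novel, Moonshot): payoffs 0, 1 → best response Moonshot.
Lab C against (Risky, Risky): payoffs 9, 1 → best response Risky.
Lab C against (Risky, Moonshot): payoffs 2, 7 → best response Moonshot.
Mutual best responses: (Novel, Risky, Moonshot).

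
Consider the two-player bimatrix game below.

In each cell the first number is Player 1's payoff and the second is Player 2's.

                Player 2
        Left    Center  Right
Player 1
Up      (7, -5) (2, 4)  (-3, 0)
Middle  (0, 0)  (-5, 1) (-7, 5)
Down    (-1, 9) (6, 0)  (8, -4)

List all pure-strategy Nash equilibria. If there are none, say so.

No pure-strategy Nash equilibrium.

(Up, Left): Player 2 can switch to Center (-5 → 4). Not NE.
(Up, Center): Player 1 can switch to Down (2 → 6). Not NE.
(Up, Right): Player 1 can switch to Down (-3 → 8). Not NE.
(Middle, Left): Player 1 can switch to Up (0 → 7). Not NE.
(Middle, Center): Player 1 can switch to Up (-5 → 2). Not NE.
(Middle, Right): Player 1 can switch to Up (-7 → -3). Not NE.
(Down, Left): Player 1 can switch to Up (-1 → 7). Not NE.
(Down, Center): Player 2 can switch to Left (0 → 9). Not NE.
(Down, Right): Player 2 can switch to Left (-4 → 9). Not NE.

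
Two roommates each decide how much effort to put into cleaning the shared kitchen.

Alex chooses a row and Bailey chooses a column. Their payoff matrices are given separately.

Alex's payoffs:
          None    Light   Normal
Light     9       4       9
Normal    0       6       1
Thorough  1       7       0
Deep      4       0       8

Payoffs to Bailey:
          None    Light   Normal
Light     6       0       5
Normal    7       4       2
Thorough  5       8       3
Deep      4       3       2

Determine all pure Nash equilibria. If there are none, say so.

The pure Nash equilibria are (Light, None), (Thorough, Light).

(Light, None): Alex gets 9, best alternative 4; Bailey gets 6, best alternative 5. No profitable deviation — NE.
(Light, Light): Alex can switch to Normal (4 → 6). Not NE.
(Light, Normal): Bailey can switch to None (5 → 6). Not NE.
(Normal, None): Alex can switch to Light (0 → 9). Not NE.
(Normal, Light): Alex can switch to Thorough (6 → 7). Not NE.
(Normal, Normal): Alex can switch to Light (1 → 9). Not NE.
(Thorough, None): Alex can switch to Light (1 → 9). Not NE.
(Thorough, Light): Alex gets 7, best alternative 6; Bailey gets 8, best alternative 5. No profitable deviation — NE.
(The remaining 4 profiles each have a profitable deviation by the same check.)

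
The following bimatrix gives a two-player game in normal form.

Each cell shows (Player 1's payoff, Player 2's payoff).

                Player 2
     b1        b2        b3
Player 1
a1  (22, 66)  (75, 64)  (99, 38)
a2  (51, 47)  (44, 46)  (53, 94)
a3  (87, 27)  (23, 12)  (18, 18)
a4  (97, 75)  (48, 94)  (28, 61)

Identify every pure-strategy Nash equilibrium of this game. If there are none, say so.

There is no pure-strategy Nash equilibrium.

(a1, b1): Player 1 can switch to a2 (22 → 51). Not NE.
(a1, b2): Player 2 can switch to b1 (64 → 66). Not NE.
(a1, b3): Player 2 can switch to b1 (38 → 66). Not NE.
(a2, b1): Player 1 can switch to a3 (51 → 87). Not NE.
(a2, b2): Player 1 can switch to a1 (44 → 75). Not NE.
(a2, b3): Player 1 can switch to a1 (53 → 99). Not NE.
(a3, b1): Player 1 can switch to a4 (87 → 97). Not NE.
(a3, b2): Player 1 can switch to a1 (23 → 75). Not NE.
(a3, b3): Player 1 can switch to a1 (18 → 99). Not NE.
(a4, b1): Player 2 can switch to b2 (75 → 94). Not NE.
(a4, b2): Player 1 can switch to a1 (48 → 75). Not NE.
(a4, b3): Player 1 can switch to a1 (28 → 99). Not NE.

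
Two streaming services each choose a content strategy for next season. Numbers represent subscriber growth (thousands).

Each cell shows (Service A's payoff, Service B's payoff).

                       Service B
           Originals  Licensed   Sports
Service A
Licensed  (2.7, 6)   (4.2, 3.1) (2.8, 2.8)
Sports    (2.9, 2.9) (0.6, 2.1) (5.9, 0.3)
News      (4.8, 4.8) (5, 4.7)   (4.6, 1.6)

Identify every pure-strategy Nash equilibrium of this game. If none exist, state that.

Service A against Originals: payoffs 2.7, 2.9, 4.8 → best response News.
Service A against Licensed: payoffs 4.2, 0.6, 5 → best response News.
Service A against Sports: payoffs 2.8, 5.9, 4.6 → best response Sports.
Service B against Licensed: payoffs 6, 3.1, 2.8 → best response Originals.
Service B against Sports: payoffs 2.9, 2.1, 0.3 → best response Originals.
Service B against News: payoffs 4.8, 4.7, 1.6 → best response Originals.
Mutual best responses: (News, Originals).

Pure NE: (News, Originals)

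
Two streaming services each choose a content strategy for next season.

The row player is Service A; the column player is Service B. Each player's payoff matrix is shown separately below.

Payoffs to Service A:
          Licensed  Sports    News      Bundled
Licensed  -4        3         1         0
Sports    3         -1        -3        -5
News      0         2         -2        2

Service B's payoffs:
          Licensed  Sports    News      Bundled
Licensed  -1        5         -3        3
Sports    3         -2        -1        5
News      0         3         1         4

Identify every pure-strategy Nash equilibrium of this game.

Service A against Licensed: payoffs -4, 3, 0 → best response Sports.
Service A against Sports: payoffs 3, -1, 2 → best response Licensed.
Service A against News: payoffs 1, -3, -2 → best response Licensed.
Service A against Bundled: payoffs 0, -5, 2 → best response News.
Service B against Licensed: payoffs -1, 5, -3, 3 → best response Sports.
Service B against Sports: payoffs 3, -2, -1, 5 → best response Bundled.
Service B against News: payoffs 0, 3, 1, 4 → best response Bundled.
Mutual best responses: (Licensed, Sports); (News, Bundled).

(Licensed, Sports); (News, Bundled)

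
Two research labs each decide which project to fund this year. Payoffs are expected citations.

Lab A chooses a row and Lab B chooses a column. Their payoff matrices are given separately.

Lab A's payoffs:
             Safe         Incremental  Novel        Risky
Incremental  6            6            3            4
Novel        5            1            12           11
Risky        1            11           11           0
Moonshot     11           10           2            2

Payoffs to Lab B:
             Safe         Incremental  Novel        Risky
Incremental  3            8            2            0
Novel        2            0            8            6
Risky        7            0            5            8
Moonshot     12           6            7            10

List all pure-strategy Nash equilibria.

For each strategy profile, look for a profitable unilateral deviation.
(Incremental, Safe): Lab A can switch to Moonshot (6 → 11). Not NE.
(Incremental, Incremental): Lab A can switch to Risky (6 → 11). Not NE.
(Incremental, Novel): Lab A can switch to Novel (3 → 12). Not NE.
(Incremental, Risky): Lab A can switch to Novel (4 → 11). Not NE.
(Novel, Safe): Lab A can switch to Incremental (5 → 6). Not NE.
(Novel, Incremental): Lab A can switch to Incremental (1 → 6). Not NE.
(Novel, Novel): Lab A gets 12, best alternative 11; Lab B gets 8, best alternative 6. No profitable deviation — NE.
(Novel, Risky): Lab B can switch to Novel (6 → 8). Not NE.
(Risky, Safe): Lab A can switch to Incremental (1 → 6). Not NE.
(Moonshot, Safe): Lab A gets 11, best alternative 6; Lab B gets 12, best alternative 10. No profitable deviation — NE.
(The remaining 6 profiles each have a profitable deviation by the same check.)

The pure Nash equilibria are (Novel, Novel), (Moonshot, Safe).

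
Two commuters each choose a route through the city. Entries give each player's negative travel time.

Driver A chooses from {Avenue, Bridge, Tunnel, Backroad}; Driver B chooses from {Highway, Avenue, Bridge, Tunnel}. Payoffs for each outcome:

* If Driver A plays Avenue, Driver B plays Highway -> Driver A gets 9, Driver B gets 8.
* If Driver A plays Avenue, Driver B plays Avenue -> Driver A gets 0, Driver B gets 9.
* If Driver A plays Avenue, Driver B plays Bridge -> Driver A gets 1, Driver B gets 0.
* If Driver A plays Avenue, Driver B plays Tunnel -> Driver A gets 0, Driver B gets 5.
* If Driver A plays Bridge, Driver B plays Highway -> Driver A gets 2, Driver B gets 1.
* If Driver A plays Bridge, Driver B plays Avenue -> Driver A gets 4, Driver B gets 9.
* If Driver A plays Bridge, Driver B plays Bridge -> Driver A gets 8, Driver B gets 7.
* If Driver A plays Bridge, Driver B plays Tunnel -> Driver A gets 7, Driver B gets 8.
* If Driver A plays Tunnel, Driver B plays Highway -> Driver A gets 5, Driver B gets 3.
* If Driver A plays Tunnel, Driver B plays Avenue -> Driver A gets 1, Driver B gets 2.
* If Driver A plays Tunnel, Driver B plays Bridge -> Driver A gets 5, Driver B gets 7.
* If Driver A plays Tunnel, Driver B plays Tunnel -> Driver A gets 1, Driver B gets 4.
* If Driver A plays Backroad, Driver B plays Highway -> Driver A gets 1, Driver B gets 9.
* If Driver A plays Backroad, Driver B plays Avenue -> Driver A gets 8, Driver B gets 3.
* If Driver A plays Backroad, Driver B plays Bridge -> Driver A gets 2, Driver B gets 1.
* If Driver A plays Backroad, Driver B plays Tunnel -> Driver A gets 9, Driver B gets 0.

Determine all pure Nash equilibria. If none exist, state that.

For each player, find the best response to each opponent profile; mutual best responses are the pure NE.
Driver A against Highway: payoffs 9, 2, 5, 1 → best response Avenue.
Driver A against Avenue: payoffs 0, 4, 1, 8 → best response Backroad.
Driver A against Bridge: payoffs 1, 8, 5, 2 → best response Bridge.
Driver A against Tunnel: payoffs 0, 7, 1, 9 → best response Backroad.
Driver B against Avenue: payoffs 8, 9, 0, 5 → best response Avenue.
Driver B against Bridge: payoffs 1, 9, 7, 8 → best response Avenue.
Driver B against Tunnel: payoffs 3, 2, 7, 4 → best response Bridge.
Driver B against Backroad: payoffs 9, 3, 1, 0 → best response Highway.
No profile is a mutual best response for all players.

none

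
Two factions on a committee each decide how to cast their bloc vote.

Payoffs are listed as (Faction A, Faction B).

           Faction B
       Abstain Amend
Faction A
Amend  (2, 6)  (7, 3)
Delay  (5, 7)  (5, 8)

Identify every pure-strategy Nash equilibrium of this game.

This game has no pure Nash equilibrium.

Check each profile: it is a Nash equilibrium iff no player can strictly gain by switching unilaterally.
(Amend, Abstain): Faction A can switch to Delay (2 → 5). Not NE.
(Amend, Amend): Faction B can switch to Abstain (3 → 6). Not NE.
(Delay, Abstain): Faction B can switch to Amend (7 → 8). Not NE.
(Delay, Amend): Faction A can switch to Amend (5 → 7). Not NE.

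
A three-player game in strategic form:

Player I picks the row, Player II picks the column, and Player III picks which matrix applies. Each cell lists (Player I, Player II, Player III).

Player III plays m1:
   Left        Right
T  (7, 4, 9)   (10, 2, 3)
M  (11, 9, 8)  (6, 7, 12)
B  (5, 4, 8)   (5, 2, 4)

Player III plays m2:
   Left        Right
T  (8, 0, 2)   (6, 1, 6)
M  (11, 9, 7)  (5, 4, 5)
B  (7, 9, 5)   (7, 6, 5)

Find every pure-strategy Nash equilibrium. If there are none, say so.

Mark each player's best response to every combination of opponents' strategies; a profile where every player is best-responding is a pure Nash equilibrium.
Player I against (Left, m1): payoffs 7, 11, 5 → best response M.
Player I against (Left, m2): payoffs 8, 11, 7 → best response M.
Player I against (Right, m1): payoffs 10, 6, 5 → best response T.
Player I against (Right, m2): payoffs 6, 5, 7 → best response B.
Player II against (T, m1): payoffs 4, 2 → best response Left.
Player II against (T, m2): payoffs 0, 1 → best response Right.
Player II against (M, m1): payoffs 9, 7 → best response Left.
Player II against (M, m2): payoffs 9, 4 → best response Left.
Player II against (B, m1): payoffs 4, 2 → best response Left.
Player II against (B, m2): payoffs 9, 6 → best response Left.
Player III against (T, Left): payoffs 9, 2 → best response m1.
Player III against (T, Right): payoffs 3, 6 → best response m2.
Player III against (M, Left): payoffs 8, 7 → best response m1.
Player III against (M, Right): payoffs 12, 5 → best response m1.
Player III against (B, Left): payoffs 8, 5 → best response m1.
Player III against (B, Right): payoffs 4, 5 → best response m2.
Mutual best responses: (M, Left, m1).

(M, Left, m1)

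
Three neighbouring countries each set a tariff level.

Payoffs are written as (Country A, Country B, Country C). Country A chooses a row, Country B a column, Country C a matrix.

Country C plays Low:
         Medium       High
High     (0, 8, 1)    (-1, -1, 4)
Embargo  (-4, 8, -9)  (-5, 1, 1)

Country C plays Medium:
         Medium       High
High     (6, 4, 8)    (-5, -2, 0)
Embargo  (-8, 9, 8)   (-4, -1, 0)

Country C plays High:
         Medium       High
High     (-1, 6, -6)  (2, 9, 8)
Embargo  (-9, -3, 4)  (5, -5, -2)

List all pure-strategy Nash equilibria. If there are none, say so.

(High, Medium, Low): Country C can switch to Medium (1 → 8). Not NE.
(High, Medium, Medium): Country A gets 6, best alternative -8; Country B gets 4, best alternative -2; Country C gets 8, best alternative 1. No profitable deviation — NE.
(High, Medium, High): Country B can switch to High (6 → 9). Not NE.
(High, High, Low): Country B can switch to Medium (-1 → 8). Not NE.
(High, High, Medium): Country A can switch to Embargo (-5 → -4). Not NE.
(High, High, High): Country A can switch to Embargo (2 → 5). Not NE.
(Embargo, Medium, Low): Country A can switch to High (-4 → 0). Not NE.
(Embargo, Medium, Medium): Country A can switch to High (-8 → 6). Not NE.
(Embargo, Medium, High): Country A can switch to High (-9 → -1). Not NE.
(Embargo, High, Low): Country A can switch to High (-5 → -1). Not NE.
(Embargo, High, Medium): Country B can switch to Medium (-1 → 9). Not NE.
(The remaining 1 profile has a profitable deviation by the same check.)

(High, Medium, Medium)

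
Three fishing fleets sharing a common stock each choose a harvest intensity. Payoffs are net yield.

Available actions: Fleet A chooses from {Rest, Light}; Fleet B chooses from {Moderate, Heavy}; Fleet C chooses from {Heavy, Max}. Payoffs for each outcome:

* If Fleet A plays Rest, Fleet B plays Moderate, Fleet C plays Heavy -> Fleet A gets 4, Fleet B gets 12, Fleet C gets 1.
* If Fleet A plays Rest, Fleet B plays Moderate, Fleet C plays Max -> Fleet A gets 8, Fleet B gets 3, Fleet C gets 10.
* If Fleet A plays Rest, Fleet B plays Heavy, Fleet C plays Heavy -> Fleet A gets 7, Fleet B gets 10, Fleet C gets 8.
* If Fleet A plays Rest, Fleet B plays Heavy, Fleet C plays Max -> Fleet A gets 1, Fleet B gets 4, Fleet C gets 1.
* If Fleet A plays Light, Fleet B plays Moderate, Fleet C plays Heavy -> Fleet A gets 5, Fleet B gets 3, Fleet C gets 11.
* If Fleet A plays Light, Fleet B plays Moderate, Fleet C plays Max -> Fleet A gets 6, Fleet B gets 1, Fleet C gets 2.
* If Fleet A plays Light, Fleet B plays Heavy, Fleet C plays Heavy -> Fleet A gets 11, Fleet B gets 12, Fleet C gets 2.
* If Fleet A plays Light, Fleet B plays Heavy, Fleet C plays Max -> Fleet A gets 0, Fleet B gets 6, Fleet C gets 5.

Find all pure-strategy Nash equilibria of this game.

No pure-strategy Nash equilibrium.

Fleet A against (Moderate, Heavy): payoffs 4, 5 → best response Light.
Fleet A against (Moderate, Max): payoffs 8, 6 → best response Rest.
Fleet A against (Heavy, Heavy): payoffs 7, 11 → best response Light.
Fleet A against (Heavy, Max): payoffs 1, 0 → best response Rest.
Fleet B against (Rest, Heavy): payoffs 12, 10 → best response Moderate.
Fleet B against (Rest, Max): payoffs 3, 4 → best response Heavy.
Fleet B against (Light, Heavy): payoffs 3, 12 → best response Heavy.
Fleet B against (Light, Max): payoffs 1, 6 → best response Heavy.
Fleet C against (Rest, Moderate): payoffs 1, 10 → best response Max.
Fleet C against (Rest, Heavy): payoffs 8, 1 → best response Heavy.
Fleet C against (Light, Moderate): payoffs 11, 2 → best response Heavy.
Fleet C against (Light, Heavy): payoffs 2, 5 → best response Max.
No profile is a mutual best response for all players.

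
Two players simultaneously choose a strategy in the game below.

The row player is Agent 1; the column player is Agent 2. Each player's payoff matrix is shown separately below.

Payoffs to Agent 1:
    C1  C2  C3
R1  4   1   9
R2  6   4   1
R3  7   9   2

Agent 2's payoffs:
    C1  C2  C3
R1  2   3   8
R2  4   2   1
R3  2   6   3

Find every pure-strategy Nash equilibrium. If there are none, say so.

The pure Nash equilibria are (R1, C3), (R3, C2).

Agent 1 against C1: payoffs 4, 6, 7 → best response R3.
Agent 1 against C2: payoffs 1, 4, 9 → best response R3.
Agent 1 against C3: payoffs 9, 1, 2 → best response R1.
Agent 2 against R1: payoffs 2, 3, 8 → best response C3.
Agent 2 against R2: payoffs 4, 2, 1 → best response C1.
Agent 2 against R3: payoffs 2, 6, 3 → best response C2.
Mutual best responses: (R1, C3); (R3, C2).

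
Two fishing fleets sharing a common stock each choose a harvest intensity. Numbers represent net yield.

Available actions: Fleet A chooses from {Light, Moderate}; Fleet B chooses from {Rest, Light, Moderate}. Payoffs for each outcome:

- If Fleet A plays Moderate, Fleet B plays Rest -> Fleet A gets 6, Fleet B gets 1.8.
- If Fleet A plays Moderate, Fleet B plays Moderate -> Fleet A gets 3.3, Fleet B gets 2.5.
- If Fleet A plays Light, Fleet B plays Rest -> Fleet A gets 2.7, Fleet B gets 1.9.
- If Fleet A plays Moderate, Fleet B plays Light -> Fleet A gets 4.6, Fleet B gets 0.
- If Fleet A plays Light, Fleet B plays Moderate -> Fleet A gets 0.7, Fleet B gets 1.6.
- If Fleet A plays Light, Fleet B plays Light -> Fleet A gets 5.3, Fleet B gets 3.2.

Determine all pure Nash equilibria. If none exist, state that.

(Light, Light); (Moderate, Moderate)

Fleet A against Rest: payoffs 2.7, 6 → best response Moderate.
Fleet A against Light: payoffs 5.3, 4.6 → best response Light.
Fleet A against Moderate: payoffs 0.7, 3.3 → best response Moderate.
Fleet B against Light: payoffs 1.9, 3.2, 1.6 → best response Light.
Fleet B against Moderate: payoffs 1.8, 0, 2.5 → best response Moderate.
Mutual best responses: (Light, Light); (Moderate, Moderate).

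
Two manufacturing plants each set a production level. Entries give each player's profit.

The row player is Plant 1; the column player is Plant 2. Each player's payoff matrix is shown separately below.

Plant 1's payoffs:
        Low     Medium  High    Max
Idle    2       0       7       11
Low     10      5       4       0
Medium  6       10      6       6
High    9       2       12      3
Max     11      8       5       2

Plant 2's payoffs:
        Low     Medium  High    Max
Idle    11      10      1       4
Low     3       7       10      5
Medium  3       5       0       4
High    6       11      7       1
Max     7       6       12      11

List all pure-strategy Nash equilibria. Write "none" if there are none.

Check each profile: it is a Nash equilibrium iff no player can strictly gain by switching unilaterally.
(Idle, Low): Plant 1 can switch to Low (2 → 10). Not NE.
(Idle, Medium): Plant 1 can switch to Low (0 → 5). Not NE.
(Idle, High): Plant 1 can switch to High (7 → 12). Not NE.
(Idle, Max): Plant 2 can switch to Low (4 → 11). Not NE.
(Low, Low): Plant 1 can switch to Max (10 → 11). Not NE.
(Low, Medium): Plant 1 can switch to Medium (5 → 10). Not NE.
(Medium, Medium): Plant 1 gets 10, best alternative 8; Plant 2 gets 5, best alternative 4. No profitable deviation — NE.
(The remaining 13 profiles each have a profitable deviation by the same check.)

(Medium, Medium)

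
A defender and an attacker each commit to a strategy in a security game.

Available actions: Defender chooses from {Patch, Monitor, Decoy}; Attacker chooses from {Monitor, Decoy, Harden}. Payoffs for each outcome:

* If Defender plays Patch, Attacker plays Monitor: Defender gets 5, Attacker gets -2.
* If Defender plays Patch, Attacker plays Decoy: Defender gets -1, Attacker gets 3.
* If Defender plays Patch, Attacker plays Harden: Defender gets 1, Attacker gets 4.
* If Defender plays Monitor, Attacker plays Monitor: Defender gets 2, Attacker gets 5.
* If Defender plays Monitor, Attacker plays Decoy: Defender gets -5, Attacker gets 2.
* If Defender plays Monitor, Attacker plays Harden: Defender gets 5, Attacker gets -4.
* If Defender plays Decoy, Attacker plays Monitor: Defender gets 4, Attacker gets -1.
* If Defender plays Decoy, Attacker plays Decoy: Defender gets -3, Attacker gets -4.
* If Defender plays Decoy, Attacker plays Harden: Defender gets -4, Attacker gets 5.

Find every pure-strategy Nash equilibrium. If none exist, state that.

Mark each player's best response to every combination of opponents' strategies; a profile where every player is best-responding is a pure Nash equilibrium.
Defender against Monitor: payoffs 5, 2, 4 → best response Patch.
Defender against Decoy: payoffs -1, -5, -3 → best response Patch.
Defender against Harden: payoffs 1, 5, -4 → best response Monitor.
Attacker against Patch: payoffs -2, 3, 4 → best response Harden.
Attacker against Monitor: payoffs 5, 2, -4 → best response Monitor.
Attacker against Decoy: payoffs -1, -4, 5 → best response Harden.
No profile is a mutual best response for all players.

No pure-strategy Nash equilibrium.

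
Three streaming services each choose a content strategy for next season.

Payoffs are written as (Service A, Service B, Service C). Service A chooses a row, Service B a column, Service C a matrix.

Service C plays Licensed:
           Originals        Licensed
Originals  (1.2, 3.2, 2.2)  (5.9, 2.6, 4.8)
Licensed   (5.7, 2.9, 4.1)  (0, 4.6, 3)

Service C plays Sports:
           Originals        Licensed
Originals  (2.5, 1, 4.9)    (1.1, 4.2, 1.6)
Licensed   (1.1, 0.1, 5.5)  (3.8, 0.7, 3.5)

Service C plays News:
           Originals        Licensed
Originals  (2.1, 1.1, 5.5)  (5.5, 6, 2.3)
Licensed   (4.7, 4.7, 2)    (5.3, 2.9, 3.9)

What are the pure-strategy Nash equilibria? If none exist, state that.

(Originals, Originals, Licensed): Service A can switch to Licensed (1.2 → 5.7). Not NE.
(Originals, Originals, Sports): Service B can switch to Licensed (1 → 4.2). Not NE.
(Originals, Originals, News): Service A can switch to Licensed (2.1 → 4.7). Not NE.
(Originals, Licensed, Licensed): Service B can switch to Originals (2.6 → 3.2). Not NE.
(Originals, Licensed, Sports): Service A can switch to Licensed (1.1 → 3.8). Not NE.
(Originals, Licensed, News): Service C can switch to Licensed (2.3 → 4.8). Not NE.
(Licensed, Originals, Licensed): Service B can switch to Licensed (2.9 → 4.6). Not NE.
(Licensed, Originals, Sports): Service A can switch to Originals (1.1 → 2.5). Not NE.
(The remaining 4 profiles each have a profitable deviation by the same check.)

There is no pure-strategy Nash equilibrium.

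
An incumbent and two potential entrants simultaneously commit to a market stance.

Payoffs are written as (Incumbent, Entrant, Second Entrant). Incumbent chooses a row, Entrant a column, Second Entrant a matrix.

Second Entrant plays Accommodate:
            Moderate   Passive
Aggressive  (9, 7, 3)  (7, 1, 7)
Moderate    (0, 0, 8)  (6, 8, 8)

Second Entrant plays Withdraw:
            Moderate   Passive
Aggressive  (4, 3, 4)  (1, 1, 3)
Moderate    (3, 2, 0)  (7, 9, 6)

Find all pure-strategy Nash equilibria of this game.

Incumbent against (Moderate, Accommodate): payoffs 9, 0 → best response Aggressive.
Incumbent against (Moderate, Withdraw): payoffs 4, 3 → best response Aggressive.
Incumbent against (Passive, Accommodate): payoffs 7, 6 → best response Aggressive.
Incumbent against (Passive, Withdraw): payoffs 1, 7 → best response Moderate.
Entrant against (Aggressive, Accommodate): payoffs 7, 1 → best response Moderate.
Entrant against (Aggressive, Withdraw): payoffs 3, 1 → best response Moderate.
Entrant against (Moderate, Accommodate): payoffs 0, 8 → best response Passive.
Entrant against (Moderate, Withdraw): payoffs 2, 9 → best response Passive.
Second Entrant against (Aggressive, Moderate): payoffs 3, 4 → best response Withdraw.
Second Entrant against (Aggressive, Passive): payoffs 7, 3 → best response Accommodate.
Second Entrant against (Moderate, Moderate): payoffs 8, 0 → best response Accommodate.
Second Entrant against (Moderate, Passive): payoffs 8, 6 → best response Accommodate.
Mutual best responses: (Aggressive, Moderate, Withdraw).

The unique pure-strategy Nash equilibrium is (Aggressive, Moderate, Withdraw).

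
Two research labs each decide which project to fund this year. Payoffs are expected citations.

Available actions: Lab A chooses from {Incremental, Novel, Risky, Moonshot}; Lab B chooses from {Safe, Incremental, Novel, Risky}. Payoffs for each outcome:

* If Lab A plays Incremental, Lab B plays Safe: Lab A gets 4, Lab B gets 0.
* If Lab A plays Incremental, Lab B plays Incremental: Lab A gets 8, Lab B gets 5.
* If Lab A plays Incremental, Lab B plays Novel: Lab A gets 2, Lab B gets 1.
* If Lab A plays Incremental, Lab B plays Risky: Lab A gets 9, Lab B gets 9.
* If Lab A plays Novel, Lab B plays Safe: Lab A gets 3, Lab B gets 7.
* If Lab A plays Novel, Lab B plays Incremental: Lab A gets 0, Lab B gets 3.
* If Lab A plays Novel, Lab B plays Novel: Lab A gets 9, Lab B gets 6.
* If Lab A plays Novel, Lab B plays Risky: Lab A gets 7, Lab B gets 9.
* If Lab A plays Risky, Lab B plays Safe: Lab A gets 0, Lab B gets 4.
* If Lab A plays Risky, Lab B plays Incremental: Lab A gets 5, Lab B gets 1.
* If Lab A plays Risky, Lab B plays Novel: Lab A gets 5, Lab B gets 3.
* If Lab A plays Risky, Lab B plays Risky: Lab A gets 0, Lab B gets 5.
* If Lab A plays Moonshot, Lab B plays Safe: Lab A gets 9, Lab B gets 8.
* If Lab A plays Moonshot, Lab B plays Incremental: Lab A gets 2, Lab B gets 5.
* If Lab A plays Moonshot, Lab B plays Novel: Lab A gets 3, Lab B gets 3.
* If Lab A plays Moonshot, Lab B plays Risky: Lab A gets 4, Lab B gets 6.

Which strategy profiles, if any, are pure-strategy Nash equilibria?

(Incremental, Safe): Lab A can switch to Moonshot (4 → 9). Not NE.
(Incremental, Incremental): Lab B can switch to Risky (5 → 9). Not NE.
(Incremental, Novel): Lab A can switch to Novel (2 → 9). Not NE.
(Incremental, Risky): Lab A gets 9, best alternative 7; Lab B gets 9, best alternative 5. No profitable deviation — NE.
(Novel, Safe): Lab A can switch to Incremental (3 → 4). Not NE.
(Novel, Incremental): Lab A can switch to Incremental (0 → 8). Not NE.
(Novel, Novel): Lab B can switch to Safe (6 → 7). Not NE.
(Novel, Risky): Lab A can switch to Incremental (7 → 9). Not NE.
(Risky, Safe): Lab A can switch to Incremental (0 → 4). Not NE.
(Risky, Incremental): Lab A can switch to Incremental (5 → 8). Not NE.
(Risky, Novel): Lab A can switch to Novel (5 → 9). Not NE.
(Risky, Risky): Lab A can switch to Incremental (0 → 9). Not NE.
(Moonshot, Safe): Lab A gets 9, best alternative 4; Lab B gets 8, best alternative 6. No profitable deviation — NE.
(Moonshot, Incremental): Lab A can switch to Incremental (2 → 8). Not NE.
(The remaining 2 profiles each have a profitable deviation by the same check.)

The pure Nash equilibria are (Incremental, Risky) and (Moonshot, Safe).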